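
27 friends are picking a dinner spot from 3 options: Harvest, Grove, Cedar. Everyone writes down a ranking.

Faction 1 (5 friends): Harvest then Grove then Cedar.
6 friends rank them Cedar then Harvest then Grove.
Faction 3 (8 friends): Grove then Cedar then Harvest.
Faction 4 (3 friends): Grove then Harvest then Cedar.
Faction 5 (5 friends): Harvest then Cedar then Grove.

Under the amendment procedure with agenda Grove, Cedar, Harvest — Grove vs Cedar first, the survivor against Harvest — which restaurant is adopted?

Harvest

Round 1: Grove vs Cedar — 16–11, Grove advances.
Round 2: Grove vs Harvest — 11–16, Harvest advances.
Harvest survives the agenda.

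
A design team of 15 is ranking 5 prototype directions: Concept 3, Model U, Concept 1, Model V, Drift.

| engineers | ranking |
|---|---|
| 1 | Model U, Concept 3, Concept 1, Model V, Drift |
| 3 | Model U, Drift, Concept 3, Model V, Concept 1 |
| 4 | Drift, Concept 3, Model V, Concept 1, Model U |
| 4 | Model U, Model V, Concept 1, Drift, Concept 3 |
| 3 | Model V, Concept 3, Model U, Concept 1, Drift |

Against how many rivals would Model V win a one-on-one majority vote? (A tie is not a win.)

Model V against each rival (15 engineers):
Model V vs Concept 3: Concept 3, 8–7.
Model V vs Model U: Model U, 8–7.
Model V vs Concept 1: 3+4+4+3 = 14 for Model V, 1 for Concept 1 — Model V by 14–1.
Model V vs Drift: Model V wins 8–7.
Model V beats Concept 1, Drift; loses to Concept 3, Model U — 2 pairwise wins.

2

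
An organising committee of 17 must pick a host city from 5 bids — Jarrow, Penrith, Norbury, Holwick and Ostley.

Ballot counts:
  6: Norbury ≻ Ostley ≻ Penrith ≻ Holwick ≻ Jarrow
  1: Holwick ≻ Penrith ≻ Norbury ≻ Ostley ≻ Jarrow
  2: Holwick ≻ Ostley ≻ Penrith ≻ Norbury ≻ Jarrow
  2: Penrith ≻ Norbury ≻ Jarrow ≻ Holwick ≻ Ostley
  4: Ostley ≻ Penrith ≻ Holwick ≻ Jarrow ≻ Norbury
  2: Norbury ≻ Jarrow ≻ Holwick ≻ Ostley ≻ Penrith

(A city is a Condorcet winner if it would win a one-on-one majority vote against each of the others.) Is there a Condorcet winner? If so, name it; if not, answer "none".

Check each pair by majority over 17 ballots:
Jarrow vs Penrith: Jarrow preferred on 2 ballots; Penrith wins 15–2.
Jarrow vs Norbury: Norbury wins 13–4.
Jarrow–Holwick: Holwick 13–4.
Jarrow vs Ostley: 2+2 = 4 for Jarrow, 13 for Ostley — Ostley by 13–4.
Penrith–Norbury: Penrith 9–8.
Penrith vs Holwick: Penrith is ranked higher on 6+2+4 = 12 ballots, Holwick on 5. Penrith wins 12–5.
Penrith vs Ostley: Ostley, 14–3.
Norbury vs Holwick: Norbury wins 10–7.
Norbury–Ostley: Norbury 11–6.
Holwick–Ostley: Ostley 10–7.
Every city loses at least once (Jarrow loses to Penrith; Penrith loses to Ostley; Norbury loses to Penrith; Holwick loses to Penrith; Ostley loses to Norbury). The majority relation contains the cycle Penrith > Norbury > Ostley > Penrith, so there is no Condorcet winner.

none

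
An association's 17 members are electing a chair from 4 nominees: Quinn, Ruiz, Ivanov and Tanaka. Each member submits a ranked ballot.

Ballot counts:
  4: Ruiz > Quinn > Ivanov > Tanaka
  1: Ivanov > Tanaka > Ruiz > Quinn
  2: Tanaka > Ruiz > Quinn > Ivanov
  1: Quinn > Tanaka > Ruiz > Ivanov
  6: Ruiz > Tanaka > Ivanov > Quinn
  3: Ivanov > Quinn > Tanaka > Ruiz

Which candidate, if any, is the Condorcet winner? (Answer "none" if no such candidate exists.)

Ruiz

Pairwise majorities:
Quinn vs Ruiz: Quinn is ranked higher on 1+3 = 4 ballots, Ruiz on 13. Ruiz wins 13–4.
Quinn vs Ivanov: 4+2+1 = 7 for Quinn, 10 for Ivanov — Ivanov by 10–7.
Quinn vs Tanaka: 4+1+3 = 8 for Quinn, 9 for Tanaka — Tanaka by 9–8.
Ruiz vs Ivanov: 13 to 4, Ruiz.
Ruiz vs Tanaka: 4+6 = 10 for Ruiz, 7 for Tanaka — Ruiz by 10–7.
Ivanov vs Tanaka: 8 to 9, Tanaka.
Only Ruiz has no losses; Ruiz is the Condorcet winner.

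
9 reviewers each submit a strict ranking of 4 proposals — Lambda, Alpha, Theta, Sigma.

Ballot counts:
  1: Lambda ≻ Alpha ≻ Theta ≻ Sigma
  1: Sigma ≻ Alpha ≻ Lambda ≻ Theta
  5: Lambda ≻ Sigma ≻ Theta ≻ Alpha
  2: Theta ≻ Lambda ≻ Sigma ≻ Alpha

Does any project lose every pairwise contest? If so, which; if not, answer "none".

Alpha

Head-to-head results (9 reviewers):
Lambda vs Alpha: Lambda preferred on 1+5+2 = 8 ballots; Lambda wins 8–1.
Lambda vs Theta: Lambda is ranked higher on 1+1+5 = 7 ballots, Theta on 2. Lambda wins 7–2.
Lambda vs Sigma: Lambda, 8–1.
Alpha–Theta: Theta 7–2.
Alpha–Sigma: Sigma 8–1.
Theta vs Sigma: Sigma, 6–3.
Only Alpha has no wins; Alpha is the Condorcet loser.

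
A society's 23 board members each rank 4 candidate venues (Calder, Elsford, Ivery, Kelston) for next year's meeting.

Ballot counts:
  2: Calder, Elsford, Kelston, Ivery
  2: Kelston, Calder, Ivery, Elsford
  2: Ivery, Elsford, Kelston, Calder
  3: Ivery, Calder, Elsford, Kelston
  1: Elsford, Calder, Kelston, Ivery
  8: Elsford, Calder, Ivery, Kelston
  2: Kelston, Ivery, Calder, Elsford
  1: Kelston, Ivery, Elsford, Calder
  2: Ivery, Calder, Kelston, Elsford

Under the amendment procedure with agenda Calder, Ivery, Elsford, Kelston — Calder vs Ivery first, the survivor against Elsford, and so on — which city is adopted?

Elsford

Round 1: Calder vs Ivery — 13–10, Calder advances.
Round 2: Calder vs Elsford — 11–12, Elsford advances.
Round 3: Elsford vs Kelston — 16–7, Elsford advances.
Elsford survives the agenda.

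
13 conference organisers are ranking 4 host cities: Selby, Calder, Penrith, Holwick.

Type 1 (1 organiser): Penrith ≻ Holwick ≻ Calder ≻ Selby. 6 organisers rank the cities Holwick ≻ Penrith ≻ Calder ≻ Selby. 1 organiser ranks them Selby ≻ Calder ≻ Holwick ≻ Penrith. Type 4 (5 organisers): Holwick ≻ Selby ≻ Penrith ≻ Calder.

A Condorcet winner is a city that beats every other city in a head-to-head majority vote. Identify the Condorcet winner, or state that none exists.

Holwick

Head-to-head results (13 organisers):
Selby vs Calder: Calder, 7–6.
Selby vs Penrith: 1+5 = 6 for Selby, 7 for Penrith — Penrith by 7–6.
Selby vs Holwick: 1 for Selby, 12 for Holwick — Holwick by 12–1.
Calder vs Penrith: Calder is ranked higher on 1 ballot, Penrith on 12. Penrith wins 12–1.
Calder–Holwick: Holwick 12–1.
Penrith vs Holwick: 1 for Penrith, 12 for Holwick — Holwick by 12–1.
Holwick beats each of Selby, Calder, Penrith — Holwick is the Condorcet winner.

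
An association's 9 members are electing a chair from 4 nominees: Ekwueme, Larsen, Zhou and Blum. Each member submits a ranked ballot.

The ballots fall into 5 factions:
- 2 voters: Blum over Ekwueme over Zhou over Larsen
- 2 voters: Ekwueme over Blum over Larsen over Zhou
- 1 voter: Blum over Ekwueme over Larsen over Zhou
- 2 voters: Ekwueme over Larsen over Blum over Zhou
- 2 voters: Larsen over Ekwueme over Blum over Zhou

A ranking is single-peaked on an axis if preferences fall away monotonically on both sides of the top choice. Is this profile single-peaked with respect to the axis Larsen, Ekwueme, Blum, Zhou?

Axis positions: Larsen=1, Ekwueme=2, Blum=3, Zhou=4.
Faction 1 (peak Blum at position 3): ranking walks positions 3-2-4-1, expanding outward from the peak — single-peaked.
Faction 2 (peak Ekwueme at position 2): ranking walks positions 2-3-1-4, expanding outward from the peak — single-peaked.
Faction 3 (peak Blum at position 3): ranking walks positions 3-2-1-4, expanding outward from the peak — single-peaked.
Faction 4 (peak Ekwueme at position 2): ranking walks positions 2-1-3-4, expanding outward from the peak — single-peaked.
Faction 5 (peak Larsen at position 1): ranking walks positions 1-2-3-4, expanding outward from the peak — single-peaked.
Every ranking is single-peaked on this axis.

yes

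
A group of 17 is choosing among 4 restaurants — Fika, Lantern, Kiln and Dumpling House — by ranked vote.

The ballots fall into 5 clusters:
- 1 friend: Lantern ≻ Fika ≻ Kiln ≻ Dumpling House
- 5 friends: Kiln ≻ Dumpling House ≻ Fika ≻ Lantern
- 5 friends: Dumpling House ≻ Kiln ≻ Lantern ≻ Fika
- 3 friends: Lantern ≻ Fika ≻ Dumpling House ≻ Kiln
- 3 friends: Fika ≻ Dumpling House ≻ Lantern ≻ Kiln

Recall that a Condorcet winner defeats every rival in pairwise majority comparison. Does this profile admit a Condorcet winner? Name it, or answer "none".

Head-to-head results (17 friends):
Fika vs Lantern: 5+3 = 8 for Fika, 9 for Lantern — Lantern by 9–8.
Fika vs Kiln: Fika is ranked higher on 1+3+3 = 7 ballots, Kiln on 10. Kiln wins 10–7.
Fika vs Dumpling House: Fika is ranked higher on 1+3+3 = 7 ballots, Dumpling House on 10. Dumpling House wins 10–7.
Lantern vs Kiln: Lantern preferred on 1+3+3 = 7 ballots; Kiln wins 10–7.
Lantern vs Dumpling House: Lantern preferred on 1+3 = 4 ballots; Dumpling House wins 13–4.
Kiln vs Dumpling House: Kiln is ranked higher on 1+5 = 6 ballots, Dumpling House on 11. Dumpling House wins 11–6.
Dumpling House beats each of Fika, Lantern, Kiln — Dumpling House is the Condorcet winner.

Dumpling House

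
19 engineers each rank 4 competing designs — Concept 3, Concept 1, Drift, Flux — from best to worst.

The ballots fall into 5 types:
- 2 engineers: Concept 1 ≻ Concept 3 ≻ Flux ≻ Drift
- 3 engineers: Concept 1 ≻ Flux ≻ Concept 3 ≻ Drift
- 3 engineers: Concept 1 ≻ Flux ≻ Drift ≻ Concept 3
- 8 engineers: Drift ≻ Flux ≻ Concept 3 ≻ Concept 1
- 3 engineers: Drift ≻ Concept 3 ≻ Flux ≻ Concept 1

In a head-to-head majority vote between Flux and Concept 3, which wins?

Ballots ranking Flux above Concept 3: 3 + 3 + 8 = 14.
Ballots ranking Concept 3 above Flux: 19 − 14 = 5.
Flux wins the head-to-head 14–5.

Flux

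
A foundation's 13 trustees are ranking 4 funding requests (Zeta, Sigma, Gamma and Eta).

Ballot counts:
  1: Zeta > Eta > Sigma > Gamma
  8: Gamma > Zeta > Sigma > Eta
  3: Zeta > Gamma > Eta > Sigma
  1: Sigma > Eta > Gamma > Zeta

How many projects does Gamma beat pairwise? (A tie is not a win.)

Gamma against each rival (13 reviewers):
Gamma vs Zeta: Gamma wins 9–4.
Gamma vs Sigma: Gamma wins 11–2.
Gamma vs Eta: 8+3 = 11 for Gamma, 2 for Eta — Gamma by 11–2.
Gamma beats Zeta, Sigma, Eta — 3 pairwise wins.

3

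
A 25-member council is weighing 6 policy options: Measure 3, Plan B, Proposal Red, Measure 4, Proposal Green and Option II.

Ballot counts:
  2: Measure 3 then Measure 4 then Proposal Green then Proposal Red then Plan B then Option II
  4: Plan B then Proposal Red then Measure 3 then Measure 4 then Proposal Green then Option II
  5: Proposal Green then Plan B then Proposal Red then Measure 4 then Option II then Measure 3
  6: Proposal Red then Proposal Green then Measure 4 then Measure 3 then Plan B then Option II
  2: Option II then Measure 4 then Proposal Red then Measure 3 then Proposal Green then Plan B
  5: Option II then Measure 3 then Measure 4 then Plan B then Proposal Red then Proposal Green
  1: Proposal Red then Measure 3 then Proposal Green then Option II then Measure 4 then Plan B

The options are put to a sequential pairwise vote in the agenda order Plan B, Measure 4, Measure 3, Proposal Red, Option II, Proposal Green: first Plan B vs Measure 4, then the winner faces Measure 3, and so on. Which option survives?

Proposal Red

Round 1: Plan B vs Measure 4 — 9–16, Measure 4 advances.
Round 2: Measure 4 vs Measure 3 — 13–12, Measure 4 advances.
Round 3: Measure 4 vs Proposal Red — 9–16, Proposal Red advances.
Round 4: Proposal Red vs Option II — 18–7, Proposal Red advances.
Round 5: Proposal Red vs Proposal Green — 18–7, Proposal Red advances.
The agenda winner is Proposal Red.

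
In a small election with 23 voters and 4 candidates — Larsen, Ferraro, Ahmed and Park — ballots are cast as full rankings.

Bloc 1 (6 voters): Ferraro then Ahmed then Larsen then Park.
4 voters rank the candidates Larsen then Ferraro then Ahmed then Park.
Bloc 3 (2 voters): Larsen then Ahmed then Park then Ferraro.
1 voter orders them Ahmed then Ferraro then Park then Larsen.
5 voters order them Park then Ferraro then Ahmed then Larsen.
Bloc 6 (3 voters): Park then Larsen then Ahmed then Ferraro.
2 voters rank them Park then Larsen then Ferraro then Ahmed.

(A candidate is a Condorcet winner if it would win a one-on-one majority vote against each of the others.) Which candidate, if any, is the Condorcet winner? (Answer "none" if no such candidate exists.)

none

Check each pair by majority over 23 ballots:
Larsen vs Ferraro: Ferraro, 12–11.
Larsen vs Ahmed: Ahmed wins 12–11.
Larsen–Park: Larsen 12–11.
Ferraro vs Ahmed: Ferraro wins 17–6.
Ferraro vs Park: Park wins 12–11.
Ahmed vs Park: Ahmed wins 13–10.
Each candidate drops at least one matchup (Larsen loses to Ferraro; Ferraro loses to Park; Ahmed loses to Ferraro; Park loses to Larsen); the cycle Larsen beats Park beats Ferraro beats Larsen rules out a Condorcet winner.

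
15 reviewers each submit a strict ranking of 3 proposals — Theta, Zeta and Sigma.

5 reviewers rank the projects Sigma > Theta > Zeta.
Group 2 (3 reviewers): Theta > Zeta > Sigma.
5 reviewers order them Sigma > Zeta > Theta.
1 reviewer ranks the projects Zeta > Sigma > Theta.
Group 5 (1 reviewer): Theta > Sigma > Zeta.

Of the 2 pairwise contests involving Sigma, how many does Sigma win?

2

Sigma against each rival (15 reviewers):
Sigma vs Theta: Sigma preferred on 5+5+1 = 11 ballots; Sigma wins 11–4.
Sigma vs Zeta: 11 to 4, Sigma.
Sigma beats Theta, Zeta — 2 pairwise wins.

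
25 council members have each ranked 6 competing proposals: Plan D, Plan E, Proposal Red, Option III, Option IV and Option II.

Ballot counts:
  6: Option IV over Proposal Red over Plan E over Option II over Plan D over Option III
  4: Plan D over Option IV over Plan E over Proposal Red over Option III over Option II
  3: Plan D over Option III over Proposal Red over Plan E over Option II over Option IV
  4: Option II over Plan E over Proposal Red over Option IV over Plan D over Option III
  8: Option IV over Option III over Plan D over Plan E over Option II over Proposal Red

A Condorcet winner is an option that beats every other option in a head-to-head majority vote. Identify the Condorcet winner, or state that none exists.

Check each pair by majority over 25 ballots:
Plan D vs Plan E: Plan D wins 15–10.
Plan D–Proposal Red: Plan D 15–10.
Plan D–Option III: Plan D 17–8.
Plan D vs Option IV: Option IV, 18–7.
Plan D–Option II: Plan D 15–10.
Plan E vs Proposal Red: Plan E, 16–9.
Plan E vs Option III: Plan E wins 14–11.
Plan E vs Option IV: Option IV, 18–7.
Plan E vs Option II: Plan E, 21–4.
Proposal Red vs Option III: Proposal Red wins 14–11.
Proposal Red vs Option IV: Option IV wins 18–7.
Proposal Red vs Option II: Proposal Red wins 13–12.
Option III vs Option IV: Option IV wins 22–3.
Option III–Option II: Option III 15–10.
Option IV–Option II: Option IV 18–7.
Option IV defeats every rival head-to-head and is the Condorcet winner.

Option IV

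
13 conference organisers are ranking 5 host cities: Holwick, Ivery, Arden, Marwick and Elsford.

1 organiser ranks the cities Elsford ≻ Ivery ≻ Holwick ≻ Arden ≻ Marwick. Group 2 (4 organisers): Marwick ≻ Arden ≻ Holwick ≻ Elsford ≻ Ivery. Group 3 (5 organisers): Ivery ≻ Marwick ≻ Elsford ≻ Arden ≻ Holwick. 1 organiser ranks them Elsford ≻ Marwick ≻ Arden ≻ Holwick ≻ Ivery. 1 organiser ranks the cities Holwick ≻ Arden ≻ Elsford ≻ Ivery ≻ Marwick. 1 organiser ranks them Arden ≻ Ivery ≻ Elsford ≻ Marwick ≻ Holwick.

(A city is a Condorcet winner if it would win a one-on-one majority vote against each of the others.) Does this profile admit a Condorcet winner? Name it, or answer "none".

Head-to-head results (13 organisers):
Holwick vs Ivery: Ivery, 7–6.
Holwick–Arden: Arden 11–2.
Holwick vs Marwick: Marwick wins 11–2.
Holwick vs Elsford: Elsford, 8–5.
Ivery–Arden: Arden 7–6.
Ivery vs Marwick: Ivery, 8–5.
Ivery–Elsford: Elsford 7–6.
Arden vs Marwick: Marwick wins 10–3.
Arden vs Elsford: Elsford, 7–6.
Marwick–Elsford: Marwick 9–4.
No city is unbeaten: Holwick loses to Ivery; Ivery loses to Arden; Arden loses to Marwick; Marwick loses to Ivery; Elsford loses to Marwick. In particular Ivery beats Marwick beats Arden beats Ivery is a majority cycle — no Condorcet winner exists.

none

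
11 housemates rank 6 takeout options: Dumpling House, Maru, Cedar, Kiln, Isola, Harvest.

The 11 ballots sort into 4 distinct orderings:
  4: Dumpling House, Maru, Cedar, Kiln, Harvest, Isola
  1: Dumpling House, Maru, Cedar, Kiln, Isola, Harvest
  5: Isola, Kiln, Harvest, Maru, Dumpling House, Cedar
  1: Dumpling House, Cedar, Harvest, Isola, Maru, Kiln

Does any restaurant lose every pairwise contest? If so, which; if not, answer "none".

none

Head-to-head results (11 friends):
Dumpling House vs Maru: Dumpling House, 6–5.
Dumpling House vs Cedar: Dumpling House preferred on 4+1+5+1 = 11 ballots; Dumpling House wins 11–0.
Dumpling House vs Kiln: 4+1+1 = 6 for Dumpling House, 5 for Kiln — Dumpling House by 6–5.
Dumpling House vs Isola: 6 to 5, Dumpling House.
Dumpling House vs Harvest: Dumpling House preferred on 4+1+1 = 6 ballots; Dumpling House wins 6–5.
Maru vs Cedar: 4+1+5 = 10 for Maru, 1 for Cedar — Maru by 10–1.
Maru vs Kiln: Maru preferred on 4+1+1 = 6 ballots; Maru wins 6–5.
Maru vs Isola: Maru preferred on 4+1 = 5 ballots; Isola wins 6–5.
Maru vs Harvest: Maru is ranked higher on 4+1 = 5 ballots, Harvest on 6. Harvest wins 6–5.
Cedar–Kiln: Cedar 6–5.
Cedar vs Isola: Cedar, 6–5.
Cedar vs Harvest: Cedar, 6–5.
Kiln vs Isola: Kiln is ranked higher on 4+1 = 5 ballots, Isola on 6. Isola wins 6–5.
Kiln vs Harvest: Kiln wins 10–1.
Isola vs Harvest: Isola, 6–5.
No restaurant is winless: Dumpling House beats Maru; Maru beats Cedar; Cedar beats Kiln; Kiln beats Harvest; Isola beats Maru; Harvest beats Maru. There is no Condorcet loser.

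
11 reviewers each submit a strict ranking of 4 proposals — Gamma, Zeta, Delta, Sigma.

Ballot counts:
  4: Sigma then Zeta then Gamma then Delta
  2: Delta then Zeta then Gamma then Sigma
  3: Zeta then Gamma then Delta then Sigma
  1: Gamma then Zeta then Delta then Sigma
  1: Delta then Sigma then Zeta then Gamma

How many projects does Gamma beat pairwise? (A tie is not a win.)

Gamma against each rival (11 reviewers):
Gamma vs Zeta: 1 for Gamma, 10 for Zeta — Zeta by 10–1.
Gamma vs Delta: Gamma wins 8–3.
Gamma vs Sigma: 2+3+1 = 6 for Gamma, 5 for Sigma — Gamma by 6–5.
Gamma beats Delta, Sigma; loses to Zeta — 2 pairwise wins.

2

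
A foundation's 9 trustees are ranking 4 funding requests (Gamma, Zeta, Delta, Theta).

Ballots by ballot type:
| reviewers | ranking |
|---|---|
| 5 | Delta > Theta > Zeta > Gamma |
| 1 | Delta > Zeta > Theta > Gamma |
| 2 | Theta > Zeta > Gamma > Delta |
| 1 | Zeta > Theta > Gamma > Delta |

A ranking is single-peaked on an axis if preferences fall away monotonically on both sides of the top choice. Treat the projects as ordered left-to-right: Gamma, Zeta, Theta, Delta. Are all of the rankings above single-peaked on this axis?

Axis positions: Gamma=1, Zeta=2, Theta=3, Delta=4.
Ballot type 1 (peak Delta at position 4): ranking walks positions 4-3-2-1, expanding outward from the peak — single-peaked.
Ballot type 2: ranking walks positions 4-2-3-1; Zeta is ranked above Theta even though Theta lies between Zeta and the peak Delta on the axis — preferences dip and rise again. Not single-peaked.
Ballot type 3 (peak Theta at position 3): ranking walks positions 3-2-1-4, expanding outward from the peak — single-peaked.
Ballot type 4 (peak Zeta at position 2): ranking walks positions 2-3-1-4, expanding outward from the peak — single-peaked.
Ballot type 2 violates single-peakedness, so the profile is not single-peaked on this axis.

no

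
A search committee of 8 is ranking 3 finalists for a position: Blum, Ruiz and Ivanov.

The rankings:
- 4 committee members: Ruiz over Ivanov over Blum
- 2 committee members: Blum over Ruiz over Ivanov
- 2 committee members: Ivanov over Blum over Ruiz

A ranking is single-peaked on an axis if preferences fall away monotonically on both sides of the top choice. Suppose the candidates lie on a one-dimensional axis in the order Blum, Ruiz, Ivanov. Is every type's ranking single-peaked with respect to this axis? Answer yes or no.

no

Axis positions: Blum=1, Ruiz=2, Ivanov=3.
Type 1 (peak Ruiz at position 2): ranking walks positions 2-3-1, expanding outward from the peak — single-peaked.
Type 2 (peak Blum at position 1): ranking walks positions 1-2-3, expanding outward from the peak — single-peaked.
Type 3: ranking walks positions 3-1-2; Blum is ranked above Ruiz even though Ruiz lies between Blum and the peak Ivanov on the axis — preferences dip and rise again. Not single-peaked.
Type 3 violates single-peakedness, so the profile is not single-peaked on this axis.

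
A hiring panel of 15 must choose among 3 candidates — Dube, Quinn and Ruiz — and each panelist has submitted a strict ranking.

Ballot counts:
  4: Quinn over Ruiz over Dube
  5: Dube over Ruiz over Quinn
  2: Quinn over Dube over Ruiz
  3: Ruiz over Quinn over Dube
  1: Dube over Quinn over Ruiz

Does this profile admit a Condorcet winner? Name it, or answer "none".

Pairwise majorities:
Dube vs Quinn: Dube preferred on 5+1 = 6 ballots; Quinn wins 9–6.
Dube vs Ruiz: Dube preferred on 5+2+1 = 8 ballots; Dube wins 8–7.
Quinn vs Ruiz: Quinn preferred on 4+2+1 = 7 ballots; Ruiz wins 8–7.
Each candidate drops at least one matchup (Dube loses to Quinn; Quinn loses to Ruiz; Ruiz loses to Dube); the cycle Dube → Ruiz → Quinn → Dube rules out a Condorcet winner.

none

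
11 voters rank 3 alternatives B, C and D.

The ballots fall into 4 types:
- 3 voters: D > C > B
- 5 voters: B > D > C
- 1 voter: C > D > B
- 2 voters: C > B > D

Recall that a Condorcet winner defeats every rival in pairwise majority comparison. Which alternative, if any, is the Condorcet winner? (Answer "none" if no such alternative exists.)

none

Head-to-head results (11 voters):
B vs C: B is ranked higher on 5 ballots, C on 6. C wins 6–5.
B vs D: 7 to 4, B.
C vs D: C preferred on 1+2 = 3 ballots; D wins 8–3.
No alternative is unbeaten: B loses to C; C loses to D; D loses to B. In particular B beats D beats C beats B is a majority cycle — no Condorcet winner exists.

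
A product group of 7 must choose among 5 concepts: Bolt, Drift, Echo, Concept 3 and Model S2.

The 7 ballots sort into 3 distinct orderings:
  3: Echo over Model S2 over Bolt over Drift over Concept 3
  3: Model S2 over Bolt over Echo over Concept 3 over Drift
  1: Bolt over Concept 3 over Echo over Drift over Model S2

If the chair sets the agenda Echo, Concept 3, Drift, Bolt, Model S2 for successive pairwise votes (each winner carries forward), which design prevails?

Model S2

Round 1: Echo vs Concept 3 — 6–1, Echo advances.
Round 2: Echo vs Drift — 7–0, Echo advances.
Round 3: Echo vs Bolt — 3–4, Bolt advances.
Round 4: Bolt vs Model S2 — 1–6, Model S2 advances.
The agenda winner is Model S2.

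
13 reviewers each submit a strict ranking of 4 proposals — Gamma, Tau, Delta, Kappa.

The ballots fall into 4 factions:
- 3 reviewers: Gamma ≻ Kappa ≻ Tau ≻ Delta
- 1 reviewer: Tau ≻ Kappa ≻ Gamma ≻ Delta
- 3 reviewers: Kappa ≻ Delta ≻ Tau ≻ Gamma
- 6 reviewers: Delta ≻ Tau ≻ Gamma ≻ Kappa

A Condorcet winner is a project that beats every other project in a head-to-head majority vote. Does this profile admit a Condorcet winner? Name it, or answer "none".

Head-to-head results (13 reviewers):
Gamma vs Tau: 3 for Gamma, 10 for Tau — Tau by 10–3.
Gamma–Delta: Delta 9–4.
Gamma vs Kappa: 9 to 4, Gamma.
Tau vs Delta: 4 to 9, Delta.
Tau vs Kappa: Tau, 7–6.
Delta vs Kappa: Delta preferred on 6 ballots; Kappa wins 7–6.
Every project loses at least once (Gamma loses to Tau; Tau loses to Delta; Delta loses to Kappa; Kappa loses to Gamma). The majority relation contains the cycle Gamma beats Kappa beats Delta beats Gamma, so there is no Condorcet winner.

none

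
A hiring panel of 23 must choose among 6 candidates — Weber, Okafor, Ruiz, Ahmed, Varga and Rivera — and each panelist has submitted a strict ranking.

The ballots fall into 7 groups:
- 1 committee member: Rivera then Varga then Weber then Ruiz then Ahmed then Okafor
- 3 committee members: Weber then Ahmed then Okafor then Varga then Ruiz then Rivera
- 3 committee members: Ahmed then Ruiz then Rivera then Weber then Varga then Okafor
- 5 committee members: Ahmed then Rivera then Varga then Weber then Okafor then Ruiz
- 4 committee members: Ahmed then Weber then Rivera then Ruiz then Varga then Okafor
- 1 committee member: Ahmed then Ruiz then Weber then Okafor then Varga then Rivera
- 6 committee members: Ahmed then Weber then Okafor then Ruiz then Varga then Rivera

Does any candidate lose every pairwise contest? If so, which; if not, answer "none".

none

Head-to-head results (23 committee members):
Weber–Okafor: Weber 23–0.
Weber–Ruiz: Weber 19–4.
Weber vs Ahmed: Ahmed, 19–4.
Weber vs Varga: Weber wins 17–6.
Weber vs Rivera: Weber wins 14–9.
Okafor vs Ruiz: 14 to 9, Okafor.
Okafor vs Ahmed: Ahmed wins 23–0.
Okafor vs Varga: Varga wins 13–10.
Okafor–Rivera: Rivera 13–10.
Ruiz–Ahmed: Ahmed 22–1.
Ruiz vs Varga: Ruiz, 14–9.
Ruiz–Rivera: Ruiz 13–10.
Ahmed vs Varga: 22 to 1, Ahmed.
Ahmed vs Rivera: Ahmed is ranked higher on 3+3+5+4+1+6 = 22 ballots, Rivera on 1. Ahmed wins 22–1.
Varga vs Rivera: Varga is ranked higher on 3+1+6 = 10 ballots, Rivera on 13. Rivera wins 13–10.
Each candidate has at least one pairwise win (Weber beats Okafor; Okafor beats Ruiz; Ruiz beats Varga; Ahmed beats Weber; Varga beats Okafor; Rivera beats Okafor) — no Condorcet loser.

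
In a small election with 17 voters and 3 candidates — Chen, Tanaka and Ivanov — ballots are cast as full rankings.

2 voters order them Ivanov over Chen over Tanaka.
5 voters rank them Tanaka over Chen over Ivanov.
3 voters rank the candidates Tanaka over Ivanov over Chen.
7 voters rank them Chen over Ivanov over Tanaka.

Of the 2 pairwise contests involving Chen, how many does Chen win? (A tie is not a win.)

2

Chen against each rival (17 voters):
Chen vs Tanaka: Chen, 9–8.
Chen vs Ivanov: 12 to 5, Chen.
Chen beats Tanaka, Ivanov — 2 pairwise wins.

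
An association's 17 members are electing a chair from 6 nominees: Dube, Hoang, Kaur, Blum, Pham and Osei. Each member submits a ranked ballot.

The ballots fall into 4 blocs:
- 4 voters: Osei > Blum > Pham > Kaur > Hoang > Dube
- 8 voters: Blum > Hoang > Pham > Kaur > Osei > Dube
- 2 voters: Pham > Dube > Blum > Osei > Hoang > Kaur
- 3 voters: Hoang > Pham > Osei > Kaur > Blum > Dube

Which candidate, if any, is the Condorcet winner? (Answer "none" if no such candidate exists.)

Pairwise majorities:
Dube vs Hoang: Dube is ranked higher on 2 ballots, Hoang on 15. Hoang wins 15–2.
Dube vs Kaur: 2 to 15, Kaur.
Dube–Blum: Blum 15–2.
Dube vs Pham: 0 to 17, Pham.
Dube vs Osei: Osei wins 15–2.
Hoang vs Kaur: Hoang preferred on 8+2+3 = 13 ballots; Hoang wins 13–4.
Hoang vs Blum: 3 for Hoang, 14 for Blum — Blum by 14–3.
Hoang vs Pham: 8+3 = 11 for Hoang, 6 for Pham — Hoang by 11–6.
Hoang–Osei: Hoang 11–6.
Kaur vs Blum: Blum, 14–3.
Kaur vs Pham: Pham, 17–0.
Kaur vs Osei: Osei wins 9–8.
Blum–Pham: Blum 12–5.
Blum vs Osei: 10 to 7, Blum.
Pham vs Osei: Pham wins 13–4.
Blum beats each of Dube, Hoang, Kaur, Pham, Osei — Blum is the Condorcet winner.

Blum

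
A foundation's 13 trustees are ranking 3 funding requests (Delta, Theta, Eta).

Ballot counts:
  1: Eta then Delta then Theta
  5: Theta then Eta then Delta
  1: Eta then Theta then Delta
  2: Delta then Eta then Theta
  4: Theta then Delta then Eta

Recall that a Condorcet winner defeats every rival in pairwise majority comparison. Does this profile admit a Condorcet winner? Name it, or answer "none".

Theta

Pairwise majorities:
Delta–Theta: Theta 10–3.
Delta vs Eta: Eta, 7–6.
Theta vs Eta: Theta wins 9–4.
Theta defeats every rival head-to-head and is the Condorcet winner.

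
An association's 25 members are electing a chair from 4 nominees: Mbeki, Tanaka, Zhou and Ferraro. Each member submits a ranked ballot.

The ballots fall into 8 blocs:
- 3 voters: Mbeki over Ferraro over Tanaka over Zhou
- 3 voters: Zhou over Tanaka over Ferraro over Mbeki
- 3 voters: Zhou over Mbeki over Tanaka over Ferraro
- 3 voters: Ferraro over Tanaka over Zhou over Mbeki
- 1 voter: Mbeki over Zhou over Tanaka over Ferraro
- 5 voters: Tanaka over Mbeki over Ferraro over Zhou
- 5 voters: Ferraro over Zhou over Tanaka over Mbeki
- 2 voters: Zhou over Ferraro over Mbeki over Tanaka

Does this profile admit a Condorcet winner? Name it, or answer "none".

Ferraro

Pairwise majorities:
Mbeki vs Tanaka: 3+3+1+2 = 9 for Mbeki, 16 for Tanaka — Tanaka by 16–9.
Mbeki vs Zhou: Zhou, 16–9.
Mbeki vs Ferraro: 12 to 13, Ferraro.
Tanaka–Zhou: Zhou 14–11.
Tanaka vs Ferraro: Ferraro wins 13–12.
Zhou–Ferraro: Ferraro 16–9.
Ferraro defeats every rival head-to-head and is the Condorcet winner.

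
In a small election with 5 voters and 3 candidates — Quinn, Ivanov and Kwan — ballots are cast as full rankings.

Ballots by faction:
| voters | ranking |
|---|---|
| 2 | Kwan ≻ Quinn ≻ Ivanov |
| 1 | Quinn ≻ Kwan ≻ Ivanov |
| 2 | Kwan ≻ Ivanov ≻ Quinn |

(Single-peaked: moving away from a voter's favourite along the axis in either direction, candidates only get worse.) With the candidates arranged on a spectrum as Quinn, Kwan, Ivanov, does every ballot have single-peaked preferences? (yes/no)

yes

Axis positions: Quinn=1, Kwan=2, Ivanov=3.
Faction 1 (peak Kwan at position 2): ranking walks positions 2-1-3, expanding outward from the peak — single-peaked.
Faction 2 (peak Quinn at position 1): ranking walks positions 1-2-3, expanding outward from the peak — single-peaked.
Faction 3 (peak Kwan at position 2): ranking walks positions 2-3-1, expanding outward from the peak — single-peaked.
Every ranking is single-peaked on this axis.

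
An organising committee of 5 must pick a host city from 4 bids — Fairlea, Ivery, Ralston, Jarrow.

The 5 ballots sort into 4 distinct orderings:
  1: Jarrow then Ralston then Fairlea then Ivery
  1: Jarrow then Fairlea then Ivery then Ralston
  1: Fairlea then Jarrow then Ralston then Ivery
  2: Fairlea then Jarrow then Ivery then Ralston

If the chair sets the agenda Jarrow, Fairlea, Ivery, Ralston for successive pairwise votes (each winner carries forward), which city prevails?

Round 1: Jarrow vs Fairlea — 2–3, Fairlea advances.
Round 2: Fairlea vs Ivery — 5–0, Fairlea advances.
Round 3: Fairlea vs Ralston — 4–1, Fairlea advances.
The agenda winner is Fairlea.

Fairlea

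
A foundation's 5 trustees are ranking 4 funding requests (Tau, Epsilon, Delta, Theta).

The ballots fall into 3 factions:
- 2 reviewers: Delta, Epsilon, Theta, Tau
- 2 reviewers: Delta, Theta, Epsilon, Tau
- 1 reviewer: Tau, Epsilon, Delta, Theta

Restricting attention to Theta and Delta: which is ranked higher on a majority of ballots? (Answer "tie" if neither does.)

Delta

No ballot ranks Theta above Delta: 0.
Ballots ranking Delta above Theta: 5 − 0 = 5.
Delta wins the head-to-head 5–0.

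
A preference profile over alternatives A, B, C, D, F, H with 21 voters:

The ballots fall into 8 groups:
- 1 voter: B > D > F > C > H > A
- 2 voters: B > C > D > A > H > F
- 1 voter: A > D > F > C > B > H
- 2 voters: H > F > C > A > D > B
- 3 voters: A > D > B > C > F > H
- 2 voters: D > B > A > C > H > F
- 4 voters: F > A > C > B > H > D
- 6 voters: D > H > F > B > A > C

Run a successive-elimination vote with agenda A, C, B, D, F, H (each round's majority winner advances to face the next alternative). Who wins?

D

Round 1: A vs C — 16–5, A advances.
Round 2: A vs B — 10–11, B advances.
Round 3: B vs D — 7–14, D advances.
Round 4: D vs F — 15–6, D advances.
Round 5: D vs H — 15–6, D advances.
The agenda winner is D.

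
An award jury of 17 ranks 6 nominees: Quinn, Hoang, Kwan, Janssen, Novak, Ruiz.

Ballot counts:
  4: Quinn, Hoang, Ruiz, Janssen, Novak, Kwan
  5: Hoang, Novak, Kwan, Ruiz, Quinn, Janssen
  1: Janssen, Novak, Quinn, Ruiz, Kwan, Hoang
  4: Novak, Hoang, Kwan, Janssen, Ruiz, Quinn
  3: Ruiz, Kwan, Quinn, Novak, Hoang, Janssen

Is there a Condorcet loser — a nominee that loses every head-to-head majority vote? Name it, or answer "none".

Janssen

Pairwise majorities:
Quinn–Hoang: Hoang 9–8.
Quinn vs Kwan: Quinn preferred on 4+1 = 5 ballots; Kwan wins 12–5.
Quinn vs Janssen: Quinn preferred on 4+5+3 = 12 ballots; Quinn wins 12–5.
Quinn vs Novak: 7 to 10, Novak.
Quinn vs Ruiz: Ruiz, 12–5.
Hoang vs Kwan: Hoang wins 13–4.
Hoang vs Janssen: Hoang preferred on 4+5+4+3 = 16 ballots; Hoang wins 16–1.
Hoang vs Novak: Hoang wins 9–8.
Hoang vs Ruiz: 13 to 4, Hoang.
Kwan vs Janssen: 5+4+3 = 12 for Kwan, 5 for Janssen — Kwan by 12–5.
Kwan vs Novak: 3 to 14, Novak.
Kwan vs Ruiz: 5+4 = 9 for Kwan, 8 for Ruiz — Kwan by 9–8.
Janssen vs Novak: Novak, 12–5.
Janssen vs Ruiz: Ruiz wins 12–5.
Novak vs Ruiz: Novak preferred on 5+1+4 = 10 ballots; Novak wins 10–7.
Only Janssen has no wins; Janssen is the Condorcet loser.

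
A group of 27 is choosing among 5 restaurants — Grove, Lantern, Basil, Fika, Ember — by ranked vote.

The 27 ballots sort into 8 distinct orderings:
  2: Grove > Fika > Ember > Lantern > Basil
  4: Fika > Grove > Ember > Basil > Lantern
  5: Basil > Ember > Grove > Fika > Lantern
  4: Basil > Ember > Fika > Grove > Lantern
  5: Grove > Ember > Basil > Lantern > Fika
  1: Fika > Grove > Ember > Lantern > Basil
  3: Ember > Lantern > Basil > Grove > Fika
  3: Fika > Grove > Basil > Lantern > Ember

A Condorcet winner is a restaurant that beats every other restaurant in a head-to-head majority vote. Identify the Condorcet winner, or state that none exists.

Grove

Pairwise majorities:
Grove vs Lantern: Grove, 24–3.
Grove vs Basil: Grove wins 15–12.
Grove–Fika: Grove 15–12.
Grove vs Ember: Grove wins 15–12.
Lantern–Basil: Basil 21–6.
Lantern–Fika: Fika 19–8.
Lantern vs Ember: Ember wins 24–3.
Basil–Fika: Basil 17–10.
Basil vs Ember: Ember, 15–12.
Fika vs Ember: Ember, 17–10.
Grove wins every pairwise contest, so Grove is the Condorcet winner.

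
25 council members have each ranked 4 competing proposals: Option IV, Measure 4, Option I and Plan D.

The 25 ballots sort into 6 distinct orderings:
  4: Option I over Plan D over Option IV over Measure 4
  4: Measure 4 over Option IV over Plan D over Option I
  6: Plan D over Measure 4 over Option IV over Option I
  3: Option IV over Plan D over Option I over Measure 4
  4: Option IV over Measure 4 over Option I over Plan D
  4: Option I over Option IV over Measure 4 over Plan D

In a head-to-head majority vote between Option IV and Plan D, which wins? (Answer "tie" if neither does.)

Option IV

Ballots ranking Option IV above Plan D: 4 + 3 + 4 + 4 = 15.
Ballots ranking Plan D above Option IV: 25 − 15 = 10.
Option IV wins the head-to-head 15–10.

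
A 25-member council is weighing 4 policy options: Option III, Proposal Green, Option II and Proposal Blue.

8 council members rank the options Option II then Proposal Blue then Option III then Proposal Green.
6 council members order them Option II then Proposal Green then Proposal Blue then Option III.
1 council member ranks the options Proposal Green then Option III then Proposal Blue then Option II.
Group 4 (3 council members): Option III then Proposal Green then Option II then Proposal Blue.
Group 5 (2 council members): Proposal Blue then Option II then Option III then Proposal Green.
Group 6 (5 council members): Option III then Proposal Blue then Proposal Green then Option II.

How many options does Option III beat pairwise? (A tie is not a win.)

Option III against each rival (25 council members):
Option III vs Proposal Green: 8+3+2+5 = 18 for Option III, 7 for Proposal Green — Option III by 18–7.
Option III vs Option II: Option II wins 16–9.
Option III–Proposal Blue: Proposal Blue 16–9.
Option III beats Proposal Green; loses to Option II, Proposal Blue — 1 pairwise win.

1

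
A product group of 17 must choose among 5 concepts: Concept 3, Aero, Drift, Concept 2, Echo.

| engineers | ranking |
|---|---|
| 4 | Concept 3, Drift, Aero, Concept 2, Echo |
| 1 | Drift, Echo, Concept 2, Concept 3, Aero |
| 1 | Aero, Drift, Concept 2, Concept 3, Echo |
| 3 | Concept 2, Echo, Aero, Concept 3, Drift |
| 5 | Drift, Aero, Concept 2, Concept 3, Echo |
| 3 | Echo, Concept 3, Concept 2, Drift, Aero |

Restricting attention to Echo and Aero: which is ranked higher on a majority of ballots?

Ballots ranking Echo above Aero: 1 + 3 + 3 = 7.
Ballots ranking Aero above Echo: 17 − 7 = 10.
Aero wins the head-to-head 10–7.

Aero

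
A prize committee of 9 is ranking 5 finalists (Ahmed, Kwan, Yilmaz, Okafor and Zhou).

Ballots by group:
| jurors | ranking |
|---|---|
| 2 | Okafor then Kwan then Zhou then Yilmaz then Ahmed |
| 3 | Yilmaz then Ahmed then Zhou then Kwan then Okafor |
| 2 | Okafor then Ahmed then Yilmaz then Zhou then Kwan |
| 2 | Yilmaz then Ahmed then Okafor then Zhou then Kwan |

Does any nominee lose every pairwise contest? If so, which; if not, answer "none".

Pairwise majorities:
Ahmed vs Kwan: Ahmed preferred on 3+2+2 = 7 ballots; Ahmed wins 7–2.
Ahmed vs Yilmaz: 2 to 7, Yilmaz.
Ahmed vs Okafor: 5 to 4, Ahmed.
Ahmed vs Zhou: Ahmed, 7–2.
Kwan vs Yilmaz: 2 for Kwan, 7 for Yilmaz — Yilmaz by 7–2.
Kwan vs Okafor: Kwan is ranked higher on 3 ballots, Okafor on 6. Okafor wins 6–3.
Kwan vs Zhou: 2 for Kwan, 7 for Zhou — Zhou by 7–2.
Yilmaz vs Okafor: Yilmaz is ranked higher on 3+2 = 5 ballots, Okafor on 4. Yilmaz wins 5–4.
Yilmaz vs Zhou: 7 to 2, Yilmaz.
Okafor vs Zhou: 6 to 3, Okafor.
Kwan loses to every other nominee — it is the Condorcet loser.

Kwan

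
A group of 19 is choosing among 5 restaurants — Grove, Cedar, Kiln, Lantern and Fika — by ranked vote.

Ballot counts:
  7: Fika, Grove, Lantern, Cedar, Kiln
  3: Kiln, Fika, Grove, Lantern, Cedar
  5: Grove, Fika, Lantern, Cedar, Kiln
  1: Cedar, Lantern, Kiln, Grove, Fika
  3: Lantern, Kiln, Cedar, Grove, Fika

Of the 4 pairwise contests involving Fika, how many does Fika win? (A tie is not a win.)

4

Fika against each rival (19 friends):
Fika vs Grove: Fika, 10–9.
Fika vs Cedar: 7+3+5 = 15 for Fika, 4 for Cedar — Fika by 15–4.
Fika vs Kiln: Fika, 12–7.
Fika vs Lantern: Fika, 15–4.
Fika beats Grove, Cedar, Kiln, Lantern — 4 pairwise wins.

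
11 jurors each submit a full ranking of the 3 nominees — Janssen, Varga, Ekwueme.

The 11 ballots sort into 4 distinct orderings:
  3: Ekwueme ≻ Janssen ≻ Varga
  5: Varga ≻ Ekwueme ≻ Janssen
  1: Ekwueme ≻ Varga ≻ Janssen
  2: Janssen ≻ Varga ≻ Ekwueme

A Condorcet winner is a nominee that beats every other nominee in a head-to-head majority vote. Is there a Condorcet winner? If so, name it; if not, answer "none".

Varga

Check each pair by majority over 11 ballots:
Janssen vs Varga: 5 to 6, Varga.
Janssen vs Ekwueme: 2 for Janssen, 9 for Ekwueme — Ekwueme by 9–2.
Varga vs Ekwueme: 7 to 4, Varga.
Varga wins every pairwise contest, so Varga is the Condorcet winner.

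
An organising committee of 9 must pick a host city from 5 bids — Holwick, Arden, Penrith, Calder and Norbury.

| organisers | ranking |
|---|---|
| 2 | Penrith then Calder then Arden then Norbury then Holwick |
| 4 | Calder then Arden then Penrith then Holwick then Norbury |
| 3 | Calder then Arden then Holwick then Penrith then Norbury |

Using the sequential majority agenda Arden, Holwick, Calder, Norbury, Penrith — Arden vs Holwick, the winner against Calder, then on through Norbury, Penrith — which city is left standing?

Round 1: Arden vs Holwick — 9–0, Arden advances.
Round 2: Arden vs Calder — 0–9, Calder advances.
Round 3: Calder vs Norbury — 9–0, Calder advances.
Round 4: Calder vs Penrith — 7–2, Calder advances.
Calder survives the agenda.

Calder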